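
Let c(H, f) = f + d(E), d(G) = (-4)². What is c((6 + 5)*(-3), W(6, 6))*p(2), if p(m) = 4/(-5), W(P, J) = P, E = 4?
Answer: -88/5 ≈ -17.600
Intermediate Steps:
d(G) = 16
p(m) = -⅘ (p(m) = 4*(-⅕) = -⅘)
c(H, f) = 16 + f (c(H, f) = f + 16 = 16 + f)
c((6 + 5)*(-3), W(6, 6))*p(2) = (16 + 6)*(-⅘) = 22*(-⅘) = -88/5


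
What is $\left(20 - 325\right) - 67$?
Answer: $-372$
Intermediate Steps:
$\left(20 - 325\right) - 67 = -305 - 67 = -372$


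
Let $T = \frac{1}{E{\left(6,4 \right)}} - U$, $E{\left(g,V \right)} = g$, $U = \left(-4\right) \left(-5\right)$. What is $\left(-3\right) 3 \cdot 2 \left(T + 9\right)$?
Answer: $195$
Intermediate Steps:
$U = 20$
$T = - \frac{119}{6}$ ($T = \frac{1}{6} - 20 = - \frac{119}{6} \approx -19.833$)
$\left(-3\right) 3 \cdot 2 \left(T + 9\right) = \left(-3\right) 3 \cdot 2 \left(- \frac{119}{6} + 9\right) = \left(-9\right) 2 \left(- \frac{65}{6}\right) = \left(-18\right) \left(- \frac{65}{6}\right) = 195$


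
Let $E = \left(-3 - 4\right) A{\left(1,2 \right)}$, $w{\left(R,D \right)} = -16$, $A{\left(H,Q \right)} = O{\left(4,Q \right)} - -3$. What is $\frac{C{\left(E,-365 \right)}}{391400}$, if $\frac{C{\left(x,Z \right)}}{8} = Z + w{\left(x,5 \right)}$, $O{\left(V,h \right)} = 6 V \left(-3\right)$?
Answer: $- \frac{381}{48925} \approx -0.0077874$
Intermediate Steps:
$O{\left(V,h \right)} = - 18 V$
$A{\left(H,Q \right)} = -69$ ($A{\left(H,Q \right)} = \left(-18\right) 4 - -3 = -72 + 3 = -69$)
$E = 483$ ($E = \left(-3 - 4\right) \left(-69\right) = \left(-7\right) \left(-69\right) = 483$)
$C{\left(x,Z \right)} = -128 + 8 Z$ ($C{\left(x,Z \right)} = 8 \left(Z - 16\right) = 8 \left(-16 + Z\right) = -128 + 8 Z$)
$\frac{C{\left(E,-365 \right)}}{391400} = \frac{-128 + 8 \left(-365\right)}{391400} = \left(-128 - 2920\right) \frac{1}{391400} = \left(-3048\right) \frac{1}{391400} = - \frac{381}{48925}$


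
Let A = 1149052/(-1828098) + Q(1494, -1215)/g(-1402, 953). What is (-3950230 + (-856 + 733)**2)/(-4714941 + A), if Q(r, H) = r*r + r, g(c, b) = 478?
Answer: 859653157013811/1028994577740280 ≈ 0.83543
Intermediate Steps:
Q(r, H) = r + r**2 (Q(r, H) = r**2 + r = r + r**2)
A = 1020640619771/218457711 (A = 1149052/(-1828098) + (1494*(1 + 1494))/478 = 1149052*(-1/1828098) + (1494*1495)*(1/478) = -574526/914049 + 2233530*(1/478) = -574526/914049 + 1116765/239 = 1020640619771/218457711 ≈ 4672.0)
(-3950230 + (-856 + 733)**2)/(-4714941 + A) = (-3950230 + (-856 + 733)**2)/(-4714941 + 1020640619771/218457711) = (-3950230 + (-123)**2)/(-1028994577740280/218457711) = (-3950230 + 15129)*(-218457711/1028994577740280) = -3935101*(-218457711/1028994577740280) = 859653157013811/1028994577740280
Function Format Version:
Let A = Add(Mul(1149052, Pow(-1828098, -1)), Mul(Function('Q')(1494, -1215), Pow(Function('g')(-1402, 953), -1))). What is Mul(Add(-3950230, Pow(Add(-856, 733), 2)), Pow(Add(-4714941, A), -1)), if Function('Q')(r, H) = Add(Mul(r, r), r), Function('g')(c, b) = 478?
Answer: Rational(859653157013811, 1028994577740280) ≈ 0.83543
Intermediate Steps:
Function('Q')(r, H) = Add(r, Pow(r, 2)) (Function('Q')(r, H) = Add(Pow(r, 2), r) = Add(r, Pow(r, 2)))
A = Rational(1020640619771, 218457711) (A = Add(Mul(1149052, Pow(-1828098, -1)), Mul(Mul(1494, Add(1, 1494)), Pow(478, -1))) = Add(Mul(1149052, Rational(-1, 1828098)), Mul(Mul(1494, 1495), Rational(1, 478))) = Add(Rational(-574526, 914049), Mul(2233530, Rational(1, 478))) = Add(Rational(-574526, 914049), Rational(1116765, 239)) = Rational(1020640619771, 218457711) ≈ 4672.0)
Mul(Add(-3950230, Pow(Add(-856, 733), 2)), Pow(Add(-4714941, A), -1)) = Mul(Add(-3950230, Pow(Add(-856, 733), 2)), Pow(Add(-4714941, Rational(1020640619771, 218457711)), -1)) = Mul(Add(-3950230, Pow(-123, 2)), Pow(Rational(-1028994577740280, 218457711), -1)) = Mul(Add(-3950230, 15129), Rational(-218457711, 1028994577740280)) = Mul(-3935101, Rational(-218457711, 1028994577740280)) = Rational(859653157013811, 1028994577740280)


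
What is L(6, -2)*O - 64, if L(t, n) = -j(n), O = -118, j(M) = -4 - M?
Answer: -300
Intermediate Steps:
L(t, n) = 4 + n (L(t, n) = -(-4 - n) = 4 + n)
L(6, -2)*O - 64 = (4 - 2)*(-118) - 64 = 2*(-118) - 64 = -236 - 64 = -300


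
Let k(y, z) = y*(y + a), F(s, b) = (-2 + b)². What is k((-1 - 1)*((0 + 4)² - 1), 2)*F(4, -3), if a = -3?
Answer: 24750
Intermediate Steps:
k(y, z) = y*(-3 + y) (k(y, z) = y*(y - 3) = y*(-3 + y))
k((-1 - 1)*((0 + 4)² - 1), 2)*F(4, -3) = (((-1 - 1)*((0 + 4)² - 1))*(-3 + (-1 - 1)*((0 + 4)² - 1)))*(-2 - 3)² = ((-2*(4² - 1))*(-3 - 2*(4² - 1)))*(-5)² = ((-2*(16 - 1))*(-3 - 2*(16 - 1)))*25 = ((-2*15)*(-3 - 2*15))*25 = -30*(-3 - 30)*25 = -30*(-33)*25 = 990*25 = 24750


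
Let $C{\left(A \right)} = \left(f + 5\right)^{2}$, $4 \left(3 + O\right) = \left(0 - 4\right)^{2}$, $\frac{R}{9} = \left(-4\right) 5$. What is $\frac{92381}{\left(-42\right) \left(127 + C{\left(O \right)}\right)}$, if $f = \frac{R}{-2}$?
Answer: $- \frac{92381}{384384} \approx -0.24034$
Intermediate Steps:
$R = -180$ ($R = 9 \left(\left(-4\right) 5\right) = 9 \left(-20\right) = -180$)
$O = 1$ ($O = -3 + \frac{\left(0 - 4\right)^{2}}{4} = -3 + \frac{\left(-4\right)^{2}}{4} = -3 + \frac{1}{4} \cdot 16 = -3 + 4 = 1$)
$f = 90$ ($f = - \frac{180}{-2} = \left(-180\right) \left(- \frac{1}{2}\right) = 90$)
$C{\left(A \right)} = 9025$ ($C{\left(A \right)} = \left(90 + 5\right)^{2} = 95^{2} = 9025$)
$\frac{92381}{\left(-42\right) \left(127 + C{\left(O \right)}\right)} = \frac{92381}{\left(-42\right) \left(127 + 9025\right)} = \frac{92381}{\left(-42\right) 9152} = \frac{92381}{-384384} = 92381 \left(- \frac{1}{384384}\right) = - \frac{92381}{384384}$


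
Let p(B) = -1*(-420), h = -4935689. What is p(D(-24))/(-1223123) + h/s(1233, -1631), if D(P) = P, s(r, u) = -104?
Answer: 6036954693067/127204792 ≈ 47459.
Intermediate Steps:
p(B) = 420
p(D(-24))/(-1223123) + h/s(1233, -1631) = 420/(-1223123) - 4935689/(-104) = 420*(-1/1223123) - 4935689*(-1/104) = -420/1223123 + 4935689/104 = 6036954693067/127204792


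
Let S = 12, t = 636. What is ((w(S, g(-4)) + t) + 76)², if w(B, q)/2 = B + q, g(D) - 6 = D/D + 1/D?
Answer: 2247001/4 ≈ 5.6175e+5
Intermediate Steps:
g(D) = 7 + 1/D (g(D) = 6 + (D/D + 1/D) = 6 + (1 + 1/D) = 7 + 1/D)
w(B, q) = 2*B + 2*q (w(B, q) = 2*(B + q) = 2*B + 2*q)
((w(S, g(-4)) + t) + 76)² = (((2*12 + 2*(7 + 1/(-4))) + 636) + 76)² = (((24 + 2*(7 - ¼)) + 636) + 76)² = (((24 + 2*(27/4)) + 636) + 76)² = (((24 + 27/2) + 636) + 76)² = ((75/2 + 636) + 76)² = (1347/2 + 76)² = (1499/2)² = 2247001/4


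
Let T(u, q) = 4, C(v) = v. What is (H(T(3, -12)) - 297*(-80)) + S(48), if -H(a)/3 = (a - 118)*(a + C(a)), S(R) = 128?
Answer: 26624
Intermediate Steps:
H(a) = -6*a*(-118 + a) (H(a) = -3*(a - 118)*(a + a) = -3*(-118 + a)*2*a = -6*a*(-118 + a))
(H(T(3, -12)) - 297*(-80)) + S(48) = (6*4*(118 - 1*4) - 297*(-80)) + 128 = (6*4*(118 - 4) + 23760) + 128 = (6*4*114 + 23760) + 128 = (2736 + 23760) + 128 = 26496 + 128 = 26624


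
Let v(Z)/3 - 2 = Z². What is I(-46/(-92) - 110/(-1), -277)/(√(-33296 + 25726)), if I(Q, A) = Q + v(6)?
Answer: -449*I*√7570/15140 ≈ -2.5803*I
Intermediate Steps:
v(Z) = 6 + 3*Z²
I(Q, A) = 114 + Q (I(Q, A) = Q + (6 + 3*6²) = Q + (6 + 3*36) = Q + (6 + 108) = Q + 114 = 114 + Q)
I(-46/(-92) - 110/(-1), -277)/(√(-33296 + 25726)) = (114 + (-46/(-92) - 110/(-1)))/(√(-33296 + 25726)) = (114 + (-46*(-1/92) - 110*(-1)))/(√(-7570)) = (114 + (½ + 110))/((I*√7570)) = (114 + 221/2)*(-I*√7570/7570) = 449*(-I*√7570/7570)/2 = -449*I*√7570/15140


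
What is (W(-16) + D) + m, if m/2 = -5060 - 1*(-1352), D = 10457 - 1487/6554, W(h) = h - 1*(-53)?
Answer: 20171725/6554 ≈ 3077.8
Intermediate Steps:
W(h) = 53 + h (W(h) = h + 53 = 53 + h)
D = 68533691/6554 (D = 10457 - 1487/6554 = 68533691/6554 ≈ 10457.)
m = -7416 (m = 2*(-5060 - 1*(-1352)) = 2*(-5060 + 1352) = 2*(-3708) = -7416)
(W(-16) + D) + m = ((53 - 16) + 68533691/6554) - 7416 = (37 + 68533691/6554) - 7416 = 68776189/6554 - 7416 = 20171725/6554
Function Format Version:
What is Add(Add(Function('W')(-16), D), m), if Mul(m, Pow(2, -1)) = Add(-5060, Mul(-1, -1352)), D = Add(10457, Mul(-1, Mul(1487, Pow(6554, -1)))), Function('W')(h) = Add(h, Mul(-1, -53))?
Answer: Rational(20171725, 6554) ≈ 3077.8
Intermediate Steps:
Function('W')(h) = Add(53, h) (Function('W')(h) = Add(h, 53) = Add(53, h))
D = Rational(68533691, 6554) (D = Add(10457, Mul(-1, Mul(1487, Rational(1, 6554)))) = Add(10457, Mul(-1, Rational(1487, 6554))) = Add(10457, Rational(-1487, 6554)) = Rational(68533691, 6554) ≈ 10457.)
m = -7416 (m = Mul(2, Add(-5060, Mul(-1, -1352))) = Mul(2, Add(-5060, 1352)) = Mul(2, -3708) = -7416)
Add(Add(Function('W')(-16), D), m) = Add(Add(Add(53, -16), Rational(68533691, 6554)), -7416) = Add(Add(37, Rational(68533691, 6554)), -7416) = Add(Rational(68776189, 6554), -7416) = Rational(20171725, 6554)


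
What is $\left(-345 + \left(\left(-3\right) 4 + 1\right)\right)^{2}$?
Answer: $126736$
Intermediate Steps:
$\left(-345 + \left(\left(-3\right) 4 + 1\right)\right)^{2} = \left(-345 + \left(-12 + 1\right)\right)^{2} = \left(-345 - 11\right)^{2} = \left(-356\right)^{2} = 126736$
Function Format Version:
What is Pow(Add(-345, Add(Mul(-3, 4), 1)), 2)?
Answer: 126736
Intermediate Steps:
Pow(Add(-345, Add(Mul(-3, 4), 1)), 2) = Pow(Add(-345, Add(-12, 1)), 2) = Pow(Add(-345, -11), 2) = Pow(-356, 2) = 126736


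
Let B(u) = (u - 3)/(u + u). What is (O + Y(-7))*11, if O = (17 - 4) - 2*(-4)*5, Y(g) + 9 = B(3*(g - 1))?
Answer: 7843/16 ≈ 490.19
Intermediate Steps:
B(u) = (-3 + u)/(2*u) (B(u) = (-3 + u)/((2*u)) = (-3 + u)*(1/(2*u)) = (-3 + u)/(2*u))
Y(g) = -9 + (-6 + 3*g)/(2*(-3 + 3*g)) (Y(g) = -9 + (-3 + 3*(g - 1))/(2*((3*(g - 1)))) = -9 + (-3 + 3*(-1 + g))/(2*((3*(-1 + g)))) = -9 + (-3 + (-3 + 3*g))/(2*(-3 + 3*g)) = -9 + (-6 + 3*g)/(2*(-3 + 3*g)))
O = 53 (O = 13 + 8*5 = 13 + 40 = 53)
(O + Y(-7))*11 = (53 + (16 - 17*(-7))/(2*(-1 - 7)))*11 = (53 + (½)*(16 + 119)/(-8))*11 = (53 + (½)*(-⅛)*135)*11 = (53 - 135/16)*11 = (713/16)*11 = 7843/16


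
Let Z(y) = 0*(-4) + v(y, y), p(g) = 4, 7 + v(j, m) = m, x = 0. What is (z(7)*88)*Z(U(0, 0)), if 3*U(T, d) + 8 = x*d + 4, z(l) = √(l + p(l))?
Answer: -2200*√11/3 ≈ -2432.2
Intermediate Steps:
v(j, m) = -7 + m
z(l) = √(4 + l) (z(l) = √(l + 4) = √(4 + l))
U(T, d) = -4/3 (U(T, d) = -8/3 + (0*d + 4)/3 = -8/3 + (0 + 4)/3 = -8/3 + (⅓)*4 = -8/3 + 4/3 = -4/3)
Z(y) = -7 + y (Z(y) = 0*(-4) + (-7 + y) = 0 + (-7 + y) = -7 + y)
(z(7)*88)*Z(U(0, 0)) = (√(4 + 7)*88)*(-7 - 4/3) = (√11*88)*(-25/3) = (88*√11)*(-25/3) = -2200*√11/3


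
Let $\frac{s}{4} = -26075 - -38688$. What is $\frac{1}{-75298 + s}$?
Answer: $- \frac{1}{24846} \approx -4.0248 \cdot 10^{-5}$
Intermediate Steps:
$s = 50452$ ($s = 4 \left(-26075 - -38688\right) = 4 \left(-26075 + 38688\right) = 4 \cdot 12613 = 50452$)
$\frac{1}{-75298 + s} = \frac{1}{-75298 + 50452} = \frac{1}{-24846} = - \frac{1}{24846}$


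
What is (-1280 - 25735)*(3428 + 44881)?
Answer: -1305067635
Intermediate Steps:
(-1280 - 25735)*(3428 + 44881) = -27015*48309 = -1305067635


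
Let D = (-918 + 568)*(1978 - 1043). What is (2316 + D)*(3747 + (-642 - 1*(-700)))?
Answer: -1236373870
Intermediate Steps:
D = -327250 (D = -350*935 = -327250)
(2316 + D)*(3747 + (-642 - 1*(-700))) = (2316 - 327250)*(3747 + (-642 - 1*(-700))) = -324934*(3747 + (-642 + 700)) = -324934*(3747 + 58) = -324934*3805 = -1236373870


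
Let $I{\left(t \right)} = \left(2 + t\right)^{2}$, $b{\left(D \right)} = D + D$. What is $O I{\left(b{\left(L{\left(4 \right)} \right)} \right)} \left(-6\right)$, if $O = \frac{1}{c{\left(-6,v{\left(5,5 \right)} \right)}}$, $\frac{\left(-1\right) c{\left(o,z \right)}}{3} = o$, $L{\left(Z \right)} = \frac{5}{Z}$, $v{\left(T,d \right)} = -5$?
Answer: $- \frac{27}{4} \approx -6.75$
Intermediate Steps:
$b{\left(D \right)} = 2 D$
$c{\left(o,z \right)} = - 3 o$
$O = \frac{1}{18}$ ($O = \frac{1}{\left(-3\right) \left(-6\right)} = \frac{1}{18} \approx 0.055556$)
$O I{\left(b{\left(L{\left(4 \right)} \right)} \right)} \left(-6\right) = \frac{\left(2 + 2 \cdot \frac{5}{4}\right)^{2}}{18} \left(-6\right) = \frac{\left(2 + \frac{5}{2}\right)^{2}}{18} \left(-6\right) = \frac{\left(\frac{9}{2}\right)^{2}}{18} \left(-6\right) = \frac{1}{18} \cdot \frac{81}{4} \left(-6\right) = \frac{9}{8} \left(-6\right) = - \frac{27}{4}$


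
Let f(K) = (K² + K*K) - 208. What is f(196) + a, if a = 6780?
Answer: 83404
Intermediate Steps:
f(K) = -208 + 2*K² (f(K) = (K² + K²) - 208 = 2*K² - 208 = -208 + 2*K²)
f(196) + a = (-208 + 2*196²) + 6780 = (-208 + 2*38416) + 6780 = (-208 + 76832) + 6780 = 76624 + 6780 = 83404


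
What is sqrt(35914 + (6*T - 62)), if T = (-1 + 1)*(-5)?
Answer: 2*sqrt(8963) ≈ 189.35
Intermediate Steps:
T = 0 (T = 0*(-5) = 0)
sqrt(35914 + (6*T - 62)) = sqrt(35914 + (6*0 - 62)) = sqrt(35914 + (0 - 62)) = sqrt(35914 - 62) = sqrt(35852) = 2*sqrt(8963)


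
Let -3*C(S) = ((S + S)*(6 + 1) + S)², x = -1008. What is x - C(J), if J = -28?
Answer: 57792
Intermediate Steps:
C(S) = -75*S² (C(S) = -((S + S)*(6 + 1) + S)²/3 = -((2*S)*7 + S)²/3 = -(14*S + S)²/3 = -225*S²/3 = -75*S²)
x - C(J) = -1008 - (-75)*(-28)² = -1008 - (-75)*784 = -1008 - 1*(-58800) = -1008 + 58800 = 57792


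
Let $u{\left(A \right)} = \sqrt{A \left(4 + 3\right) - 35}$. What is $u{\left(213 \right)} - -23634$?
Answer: $23634 + 4 \sqrt{91} \approx 23672.0$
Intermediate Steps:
$u{\left(A \right)} = \sqrt{-35 + 7 A}$ ($u{\left(A \right)} = \sqrt{A 7 - 35} = \sqrt{7 A - 35} = \sqrt{-35 + 7 A}$)
$u{\left(213 \right)} - -23634 = \sqrt{-35 + 7 \cdot 213} - -23634 = \sqrt{-35 + 1491} + 23634 = \sqrt{1456} + 23634 = 4 \sqrt{91} + 23634 = 23634 + 4 \sqrt{91}$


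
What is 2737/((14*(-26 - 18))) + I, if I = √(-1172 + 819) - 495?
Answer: -43951/88 + I*√353 ≈ -499.44 + 18.788*I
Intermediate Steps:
I = -495 + I*√353 (I = √(-353) - 495 = I*√353 - 495 = -495 + I*√353 ≈ -495.0 + 18.788*I)
2737/((14*(-26 - 18))) + I = 2737/((14*(-26 - 18))) + (-495 + I*√353) = 2737/((14*(-44))) + (-495 + I*√353) = 2737/(-616) + (-495 + I*√353) = 2737*(-1/616) + (-495 + I*√353) = -391/88 + (-495 + I*√353) = -43951/88 + I*√353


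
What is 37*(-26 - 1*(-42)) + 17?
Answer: 609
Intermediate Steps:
37*(-26 - 1*(-42)) + 17 = 37*(-26 + 42) + 17 = 37*16 + 17 = 592 + 17 = 609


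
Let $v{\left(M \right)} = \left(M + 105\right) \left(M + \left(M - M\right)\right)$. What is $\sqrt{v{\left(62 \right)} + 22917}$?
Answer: $7 \sqrt{679} \approx 182.4$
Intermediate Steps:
$v{\left(M \right)} = M \left(105 + M\right)$ ($v{\left(M \right)} = \left(105 + M\right) \left(M + 0\right) = \left(105 + M\right) M = M \left(105 + M\right)$)
$\sqrt{v{\left(62 \right)} + 22917} = \sqrt{62 \left(105 + 62\right) + 22917} = \sqrt{62 \cdot 167 + 22917} = \sqrt{10354 + 22917} = \sqrt{33271} = 7 \sqrt{679}$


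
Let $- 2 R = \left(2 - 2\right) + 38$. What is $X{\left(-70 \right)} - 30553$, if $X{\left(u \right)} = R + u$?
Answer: $-30642$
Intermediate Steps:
$R = -19$ ($R = - \frac{\left(2 - 2\right) + 38}{2} = - \frac{0 + 38}{2} = \left(- \frac{1}{2}\right) 38 = -19$)
$X{\left(u \right)} = -19 + u$
$X{\left(-70 \right)} - 30553 = \left(-19 - 70\right) - 30553 = -89 - 30553 = -30642$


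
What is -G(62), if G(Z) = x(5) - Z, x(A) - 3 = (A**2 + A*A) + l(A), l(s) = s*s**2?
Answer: -116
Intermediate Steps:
l(s) = s**3
x(A) = 3 + A**3 + 2*A**2 (x(A) = 3 + ((A**2 + A*A) + A**3) = 3 + ((A**2 + A**2) + A**3) = 3 + (2*A**2 + A**3) = 3 + (A**3 + 2*A**2) = 3 + A**3 + 2*A**2)
G(Z) = 178 - Z (G(Z) = (3 + 5**3 + 2*5**2) - Z = (3 + 125 + 2*25) - Z = (3 + 125 + 50) - Z = 178 - Z)
-G(62) = -(178 - 1*62) = -(178 - 62) = -1*116 = -116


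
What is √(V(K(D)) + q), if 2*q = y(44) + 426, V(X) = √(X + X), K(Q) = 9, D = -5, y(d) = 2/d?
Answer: √(103103 + 1452*√2)/22 ≈ 14.740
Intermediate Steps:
V(X) = √2*√X (V(X) = √(2*X) = √2*√X)
q = 9373/44 (q = (2/44 + 426)/2 = (2*(1/44) + 426)/2 = (1/22 + 426)/2 = (½)*(9373/22) = 9373/44 ≈ 213.02)
√(V(K(D)) + q) = √(√2*√9 + 9373/44) = √(√2*3 + 9373/44) = √(3*√2 + 9373/44) = √(9373/44 + 3*√2)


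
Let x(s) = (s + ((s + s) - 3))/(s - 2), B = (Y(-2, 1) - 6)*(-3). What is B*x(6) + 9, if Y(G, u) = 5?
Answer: 81/4 ≈ 20.250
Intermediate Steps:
B = 3 (B = (5 - 6)*(-3) = -1*(-3) = 3)
x(s) = (-3 + 3*s)/(-2 + s) (x(s) = (s + (2*s - 3))/(-2 + s) = (s + (-3 + 2*s))/(-2 + s) = (-3 + 3*s)/(-2 + s))
B*x(6) + 9 = 3*(3*(-1 + 6)/(-2 + 6)) + 9 = 3*(3*5/4) + 9 = 3*(3*(¼)*5) + 9 = 3*(15/4) + 9 = 45/4 + 9 = 81/4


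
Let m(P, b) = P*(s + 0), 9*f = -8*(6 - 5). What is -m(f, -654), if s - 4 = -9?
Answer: -40/9 ≈ -4.4444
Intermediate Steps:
s = -5 (s = 4 - 9 = -5)
f = -8/9 (f = (-8*(6 - 5))/9 = (-8*1)/9 = (⅑)*(-8) = -8/9 ≈ -0.88889)
m(P, b) = -5*P (m(P, b) = P*(-5 + 0) = P*(-5) = -5*P)
-m(f, -654) = -(-5)*(-8)/9 = -1*40/9 = -40/9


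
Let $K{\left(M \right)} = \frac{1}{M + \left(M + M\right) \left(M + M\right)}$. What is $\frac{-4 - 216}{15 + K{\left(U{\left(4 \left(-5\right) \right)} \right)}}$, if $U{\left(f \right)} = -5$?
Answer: $- \frac{10450}{713} \approx -14.656$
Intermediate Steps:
$K{\left(M \right)} = \frac{1}{M + 4 M^{2}}$ ($K{\left(M \right)} = \frac{1}{M + 2 M 2 M} = \frac{1}{M + 4 M^{2}}$)
$\frac{-4 - 216}{15 + K{\left(U{\left(4 \left(-5\right) \right)} \right)}} = \frac{-4 - 216}{15 + \frac{1}{\left(-5\right) \left(1 + 4 \left(-5\right)\right)}} = - \frac{220}{15 - \frac{1}{5 \left(1 - 20\right)}} = - \frac{220}{15 - \frac{1}{5 \left(-19\right)}} = - \frac{220}{15 - - \frac{1}{95}} = - \frac{220}{15 + \frac{1}{95}} = - \frac{220}{\frac{1426}{95}} = \left(-220\right) \frac{95}{1426} = - \frac{10450}{713}$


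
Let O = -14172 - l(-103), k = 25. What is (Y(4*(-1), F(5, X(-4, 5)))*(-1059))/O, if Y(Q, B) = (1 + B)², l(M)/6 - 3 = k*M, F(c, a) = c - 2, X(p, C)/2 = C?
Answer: -1412/105 ≈ -13.448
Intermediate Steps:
X(p, C) = 2*C
F(c, a) = -2 + c
l(M) = 18 + 150*M (l(M) = 18 + 6*(25*M) = 18 + 150*M)
O = 1260 (O = -14172 - (18 + 150*(-103)) = -14172 - (18 - 15450) = -14172 - 1*(-15432) = -14172 + 15432 = 1260)
(Y(4*(-1), F(5, X(-4, 5)))*(-1059))/O = ((1 + (-2 + 5))²*(-1059))/1260 = ((1 + 3)²*(-1059))*(1/1260) = (4²*(-1059))*(1/1260) = (16*(-1059))*(1/1260) = -16944*1/1260 = -1412/105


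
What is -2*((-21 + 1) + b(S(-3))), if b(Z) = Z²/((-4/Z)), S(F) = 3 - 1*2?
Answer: 81/2 ≈ 40.500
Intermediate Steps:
S(F) = 1 (S(F) = 3 - 2 = 1)
b(Z) = -Z³/4 (b(Z) = (-Z/4)*Z² = -Z³/4)
-2*((-21 + 1) + b(S(-3))) = -2*((-21 + 1) - ¼*1³) = -2*(-20 - ¼*1) = -2*(-20 - ¼) = -2*(-81/4) = 81/2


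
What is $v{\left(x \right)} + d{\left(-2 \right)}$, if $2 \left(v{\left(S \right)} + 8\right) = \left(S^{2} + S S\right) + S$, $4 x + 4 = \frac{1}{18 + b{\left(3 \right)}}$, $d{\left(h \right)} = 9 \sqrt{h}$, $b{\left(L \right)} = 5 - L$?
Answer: $- \frac{48119}{6400} + 9 i \sqrt{2} \approx -7.5186 + 12.728 i$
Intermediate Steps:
$x = - \frac{79}{80}$ ($x = -1 + \frac{1}{4 \left(18 + \left(5 - 3\right)\right)} = -1 + \frac{1}{4 \left(18 + 2\right)} = -1 + \frac{1}{4 \cdot 20} = -1 + \frac{1}{4} \cdot \frac{1}{20} = -1 + \frac{1}{80} = - \frac{79}{80} \approx -0.9875$)
$v{\left(S \right)} = -8 + S^{2} + \frac{S}{2}$ ($v{\left(S \right)} = -8 + \frac{\left(S^{2} + S S\right) + S}{2} = -8 + \frac{\left(S^{2} + S^{2}\right) + S}{2} = -8 + \frac{2 S^{2} + S}{2} = -8 + \frac{S + 2 S^{2}}{2} = -8 + \left(S^{2} + \frac{S}{2}\right) = -8 + S^{2} + \frac{S}{2}$)
$v{\left(x \right)} + d{\left(-2 \right)} = \left(-8 + \left(- \frac{79}{80}\right)^{2} + \frac{1}{2} \left(- \frac{79}{80}\right)\right) + 9 \sqrt{-2} = \left(-8 + \frac{6241}{6400} - \frac{79}{160}\right) + 9 i \sqrt{2} = - \frac{48119}{6400} + 9 i \sqrt{2}$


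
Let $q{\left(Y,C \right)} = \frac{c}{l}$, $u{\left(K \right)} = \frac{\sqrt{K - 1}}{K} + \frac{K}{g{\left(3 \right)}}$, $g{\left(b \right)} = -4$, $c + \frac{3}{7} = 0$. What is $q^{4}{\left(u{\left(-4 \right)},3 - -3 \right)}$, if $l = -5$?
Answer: $\frac{81}{1500625} \approx 5.3977 \cdot 10^{-5}$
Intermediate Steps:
$c = - \frac{3}{7}$ ($c = - \frac{3}{7} + 0 = - \frac{3}{7} \approx -0.42857$)
$u{\left(K \right)} = - \frac{K}{4} + \frac{\sqrt{-1 + K}}{K}$ ($u{\left(K \right)} = \frac{\sqrt{K - 1}}{K} + \frac{K}{-4} = \frac{\sqrt{-1 + K}}{K} + K \left(- \frac{1}{4}\right) = \frac{\sqrt{-1 + K}}{K} - \frac{K}{4} = - \frac{K}{4} + \frac{\sqrt{-1 + K}}{K}$)
$q{\left(Y,C \right)} = \frac{3}{35}$ ($q{\left(Y,C \right)} = - \frac{3}{7 \left(-5\right)} = \left(- \frac{3}{7}\right) \left(- \frac{1}{5}\right) = \frac{3}{35}$)
$q^{4}{\left(u{\left(-4 \right)},3 - -3 \right)} = \left(\frac{3}{35}\right)^{4} = \frac{81}{1500625}$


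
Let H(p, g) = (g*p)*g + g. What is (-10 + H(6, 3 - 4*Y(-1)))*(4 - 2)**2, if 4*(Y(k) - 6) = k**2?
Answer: 11488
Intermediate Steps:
Y(k) = 6 + k**2/4
H(p, g) = g + p*g**2 (H(p, g) = p*g**2 + g = g + p*g**2)
(-10 + H(6, 3 - 4*Y(-1)))*(4 - 2)**2 = (-10 + (3 - 4*(6 + (1/4)*(-1)**2))*(1 + (3 - 4*(6 + (1/4)*(-1)**2))*6))*(4 - 2)**2 = (-10 + (3 - 4*(6 + (1/4)*1))*(1 + (3 - 4*(6 + (1/4)*1))*6))*2**2 = (-10 + (3 - 4*(6 + 1/4))*(1 + (3 - 4*(6 + 1/4))*6))*4 = (-10 + (3 - 4*25/4)*(1 + (3 - 4*25/4)*6))*4 = (-10 + (3 - 25)*(1 + (3 - 25)*6))*4 = (-10 - 22*(1 - 22*6))*4 = (-10 - 22*(1 - 132))*4 = (-10 - 22*(-131))*4 = (-10 + 2882)*4 = 2872*4 = 11488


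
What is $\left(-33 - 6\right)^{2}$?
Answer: $1521$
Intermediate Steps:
$\left(-33 - 6\right)^{2} = \left(-39\right)^{2} = 1521$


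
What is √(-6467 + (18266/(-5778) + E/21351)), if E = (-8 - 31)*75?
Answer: I*√303928067826873699/6853671 ≈ 80.438*I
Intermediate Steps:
E = -2925 (E = -39*75 = -2925)
√(-6467 + (18266/(-5778) + E/21351)) = √(-6467 + (18266/(-5778) - 2925/21351)) = √(-6467 + (18266*(-1/5778) - 2925*1/21351)) = √(-6467 + (-9133/2889 - 975/7117)) = √(-6467 - 67816336/20561013) = √(-133035887407/20561013) = I*√303928067826873699/6853671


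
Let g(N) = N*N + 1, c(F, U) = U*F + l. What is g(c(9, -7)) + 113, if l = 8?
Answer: 3139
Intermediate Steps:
c(F, U) = 8 + F*U (c(F, U) = U*F + 8 = F*U + 8 = 8 + F*U)
g(N) = 1 + N**2 (g(N) = N**2 + 1 = 1 + N**2)
g(c(9, -7)) + 113 = (1 + (8 + 9*(-7))**2) + 113 = (1 + (8 - 63)**2) + 113 = (1 + (-55)**2) + 113 = (1 + 3025) + 113 = 3026 + 113 = 3139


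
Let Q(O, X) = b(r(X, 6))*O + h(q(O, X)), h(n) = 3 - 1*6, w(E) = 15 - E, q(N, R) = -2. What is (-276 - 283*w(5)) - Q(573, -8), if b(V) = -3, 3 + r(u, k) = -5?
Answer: -1384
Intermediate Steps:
r(u, k) = -8 (r(u, k) = -3 - 5 = -8)
h(n) = -3 (h(n) = 3 - 6 = -3)
Q(O, X) = -3 - 3*O (Q(O, X) = -3*O - 3 = -3 - 3*O)
(-276 - 283*w(5)) - Q(573, -8) = (-276 - 283*(15 - 1*5)) - (-3 - 3*573) = (-276 - 283*(15 - 5)) - (-3 - 1719) = (-276 - 283*10) - 1*(-1722) = (-276 - 2830) + 1722 = -3106 + 1722 = -1384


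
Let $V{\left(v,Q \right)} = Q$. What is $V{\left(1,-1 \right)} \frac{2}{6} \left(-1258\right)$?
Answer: $\frac{1258}{3} \approx 419.33$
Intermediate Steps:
$V{\left(1,-1 \right)} \frac{2}{6} \left(-1258\right) = - \frac{2}{6} \left(-1258\right) = \left(-1\right) \frac{1}{3} \left(-1258\right) = \left(- \frac{1}{3}\right) \left(-1258\right) = \frac{1258}{3}$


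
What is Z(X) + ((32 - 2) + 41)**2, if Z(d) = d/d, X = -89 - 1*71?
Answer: 5042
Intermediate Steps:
X = -160 (X = -89 - 71 = -160)
Z(d) = 1
Z(X) + ((32 - 2) + 41)**2 = 1 + ((32 - 2) + 41)**2 = 1 + (30 + 41)**2 = 1 + 71**2 = 1 + 5041 = 5042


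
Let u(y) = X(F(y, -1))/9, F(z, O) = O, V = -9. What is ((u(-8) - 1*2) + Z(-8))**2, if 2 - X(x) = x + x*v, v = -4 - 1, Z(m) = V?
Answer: 10201/81 ≈ 125.94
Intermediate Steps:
Z(m) = -9
v = -5
X(x) = 2 + 4*x (X(x) = 2 - (x + x*(-5)) = 2 - (x - 5*x) = 2 - (-4)*x = 2 + 4*x)
u(y) = -2/9 (u(y) = (2 + 4*(-1))/9 = (2 - 4)*(1/9) = -2*1/9 = -2/9)
((u(-8) - 1*2) + Z(-8))**2 = ((-2/9 - 1*2) - 9)**2 = ((-2/9 - 2) - 9)**2 = (-20/9 - 9)**2 = (-101/9)**2 = 10201/81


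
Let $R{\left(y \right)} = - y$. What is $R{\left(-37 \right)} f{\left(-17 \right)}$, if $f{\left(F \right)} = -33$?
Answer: $-1221$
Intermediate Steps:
$R{\left(-37 \right)} f{\left(-17 \right)} = \left(-1\right) \left(-37\right) \left(-33\right) = 37 \left(-33\right) = -1221$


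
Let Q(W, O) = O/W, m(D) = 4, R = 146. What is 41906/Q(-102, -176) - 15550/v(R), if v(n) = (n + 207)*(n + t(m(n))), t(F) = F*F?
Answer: 30554223479/1258092 ≈ 24286.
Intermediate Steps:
t(F) = F²
v(n) = (16 + n)*(207 + n) (v(n) = (n + 207)*(n + 4²) = (207 + n)*(n + 16) = (207 + n)*(16 + n) = (16 + n)*(207 + n))
41906/Q(-102, -176) - 15550/v(R) = 41906/((-176/(-102))) - 15550/(3312 + 146² + 223*146) = 41906/((-176*(-1/102))) - 15550/(3312 + 21316 + 32558) = 41906/(88/51) - 15550/57186 = 41906*(51/88) - 15550*1/57186 = 1068603/44 - 7775/28593 = 30554223479/1258092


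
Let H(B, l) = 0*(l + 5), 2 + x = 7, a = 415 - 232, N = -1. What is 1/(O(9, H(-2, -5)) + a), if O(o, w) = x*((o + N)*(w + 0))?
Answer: 1/183 ≈ 0.0054645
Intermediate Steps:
a = 183
x = 5 (x = -2 + 7 = 5)
H(B, l) = 0 (H(B, l) = 0*(5 + l) = 0)
O(o, w) = 5*w*(-1 + o) (O(o, w) = 5*((o - 1)*(w + 0)) = 5*((-1 + o)*w) = 5*(w*(-1 + o)) = 5*w*(-1 + o))
1/(O(9, H(-2, -5)) + a) = 1/(5*0*(-1 + 9) + 183) = 1/(5*0*8 + 183) = 1/(0 + 183) = 1/183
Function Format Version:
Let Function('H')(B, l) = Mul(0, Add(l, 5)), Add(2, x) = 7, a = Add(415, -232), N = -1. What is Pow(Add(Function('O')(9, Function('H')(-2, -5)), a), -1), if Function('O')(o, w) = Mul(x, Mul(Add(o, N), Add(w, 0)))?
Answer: Rational(1, 183) ≈ 0.0054645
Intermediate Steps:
a = 183
x = 5 (x = Add(-2, 7) = 5)
Function('H')(B, l) = 0 (Function('H')(B, l) = Mul(0, Add(5, l)) = 0)
Function('O')(o, w) = Mul(5, w, Add(-1, o)) (Function('O')(o, w) = Mul(5, Mul(Add(o, -1), Add(w, 0))) = Mul(5, Mul(Add(-1, o), w)) = Mul(5, Mul(w, Add(-1, o))) = Mul(5, w, Add(-1, o)))
Pow(Add(Function('O')(9, Function('H')(-2, -5)), a), -1) = Pow(Add(Mul(5, 0, Add(-1, 9)), 183), -1) = Pow(Add(Mul(5, 0, 8), 183), -1) = Pow(Add(0, 183), -1) = Pow(183, -1) = Rational(1, 183)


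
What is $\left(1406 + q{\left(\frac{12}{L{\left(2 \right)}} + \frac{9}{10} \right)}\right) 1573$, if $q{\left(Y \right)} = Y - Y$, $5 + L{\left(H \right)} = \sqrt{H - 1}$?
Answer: $2211638$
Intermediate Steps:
$L{\left(H \right)} = -5 + \sqrt{-1 + H}$ ($L{\left(H \right)} = -5 + \sqrt{H - 1} = -5 + \sqrt{-1 + H}$)
$q{\left(Y \right)} = 0$
$\left(1406 + q{\left(\frac{12}{L{\left(2 \right)}} + \frac{9}{10} \right)}\right) 1573 = \left(1406 + 0\right) 1573 = 1406 \cdot 1573 = 2211638$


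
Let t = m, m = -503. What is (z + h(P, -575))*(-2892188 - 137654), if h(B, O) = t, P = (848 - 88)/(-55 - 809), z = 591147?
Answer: -1789557998248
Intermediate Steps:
P = -95/108 (P = 760/(-864) = 760*(-1/864) = -95/108 ≈ -0.87963)
t = -503
h(B, O) = -503
(z + h(P, -575))*(-2892188 - 137654) = (591147 - 503)*(-2892188 - 137654) = 590644*(-3029842) = -1789557998248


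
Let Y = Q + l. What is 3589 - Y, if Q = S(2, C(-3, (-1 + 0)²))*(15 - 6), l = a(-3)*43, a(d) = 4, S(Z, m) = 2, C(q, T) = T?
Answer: 3399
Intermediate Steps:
l = 172 (l = 4*43 = 172)
Q = 18 (Q = 2*(15 - 6) = 2*9 = 18)
Y = 190 (Y = 18 + 172 = 190)
3589 - Y = 3589 - 1*190 = 3589 - 190 = 3399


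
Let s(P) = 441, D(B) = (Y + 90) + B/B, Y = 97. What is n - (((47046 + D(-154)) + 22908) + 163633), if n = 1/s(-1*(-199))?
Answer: -103094774/441 ≈ -2.3378e+5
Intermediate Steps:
D(B) = 188 (D(B) = (97 + 90) + B/B = 187 + 1 = 188)
n = 1/441 ≈ 0.0022676
n - (((47046 + D(-154)) + 22908) + 163633) = 1/441 - (((47046 + 188) + 22908) + 163633) = 1/441 - ((47234 + 22908) + 163633) = 1/441 - (70142 + 163633) = 1/441 - 1*233775 = 1/441 - 233775 = -103094774/441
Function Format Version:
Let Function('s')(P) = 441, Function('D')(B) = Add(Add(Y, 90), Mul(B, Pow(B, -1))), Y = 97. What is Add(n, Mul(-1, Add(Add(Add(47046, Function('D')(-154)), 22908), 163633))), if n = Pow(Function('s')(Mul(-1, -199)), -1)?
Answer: Rational(-103094774, 441) ≈ -2.3378e+5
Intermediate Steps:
Function('D')(B) = 188 (Function('D')(B) = Add(Add(97, 90), Mul(B, Pow(B, -1))) = Add(187, 1) = 188)
n = Rational(1, 441) (n = Pow(441, -1) = Rational(1, 441) ≈ 0.0022676)
Add(n, Mul(-1, Add(Add(Add(47046, Function('D')(-154)), 22908), 163633))) = Add(Rational(1, 441), Mul(-1, Add(Add(Add(47046, 188), 22908), 163633))) = Add(Rational(1, 441), Mul(-1, Add(Add(47234, 22908), 163633))) = Add(Rational(1, 441), Mul(-1, Add(70142, 163633))) = Add(Rational(1, 441), Mul(-1, 233775)) = Add(Rational(1, 441), -233775) = Rational(-103094774, 441)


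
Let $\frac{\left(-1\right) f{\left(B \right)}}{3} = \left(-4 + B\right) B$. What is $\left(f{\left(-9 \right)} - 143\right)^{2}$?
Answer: $244036$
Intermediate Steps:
$f{\left(B \right)} = - 3 B \left(-4 + B\right)$ ($f{\left(B \right)} = - 3 \left(-4 + B\right) B = - 3 B \left(-4 + B\right)$)
$\left(f{\left(-9 \right)} - 143\right)^{2} = \left(3 \left(-9\right) \left(4 - -9\right) - 143\right)^{2} = \left(3 \left(-9\right) \left(4 + 9\right) - 143\right)^{2} = \left(3 \left(-9\right) 13 - 143\right)^{2} = \left(-351 - 143\right)^{2} = \left(-494\right)^{2} = 244036$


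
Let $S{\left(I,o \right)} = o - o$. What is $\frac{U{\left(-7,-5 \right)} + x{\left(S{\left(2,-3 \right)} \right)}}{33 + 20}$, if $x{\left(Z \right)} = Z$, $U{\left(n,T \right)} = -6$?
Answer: $- \frac{6}{53} \approx -0.11321$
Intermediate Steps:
$S{\left(I,o \right)} = 0$
$\frac{U{\left(-7,-5 \right)} + x{\left(S{\left(2,-3 \right)} \right)}}{33 + 20} = \frac{-6 + 0}{33 + 20} = \frac{1}{53} \left(-6\right) = - \frac{6}{53}$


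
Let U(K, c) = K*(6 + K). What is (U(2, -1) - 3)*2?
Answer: 26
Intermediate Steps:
(U(2, -1) - 3)*2 = (2*(6 + 2) - 3)*2 = (2*8 - 3)*2 = (16 - 3)*2 = 13*2 = 26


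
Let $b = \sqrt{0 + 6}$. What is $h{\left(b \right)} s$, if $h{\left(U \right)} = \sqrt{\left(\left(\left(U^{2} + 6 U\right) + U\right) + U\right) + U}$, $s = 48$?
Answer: $48 \sqrt[4]{6} \sqrt{9 + \sqrt{6}} \approx 254.2$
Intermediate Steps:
$b = \sqrt{6} \approx 2.4495$
$h{\left(U \right)} = \sqrt{U^{2} + 9 U}$ ($h{\left(U \right)} = \sqrt{\left(\left(U^{2} + 7 U\right) + U\right) + U} = \sqrt{\left(U^{2} + 8 U\right) + U} = \sqrt{U^{2} + 9 U}$)
$h{\left(b \right)} s = \sqrt{\sqrt{6} \left(9 + \sqrt{6}\right)} 48 = \sqrt[4]{6} \sqrt{9 + \sqrt{6}} \cdot 48 = 48 \sqrt[4]{6} \sqrt{9 + \sqrt{6}}$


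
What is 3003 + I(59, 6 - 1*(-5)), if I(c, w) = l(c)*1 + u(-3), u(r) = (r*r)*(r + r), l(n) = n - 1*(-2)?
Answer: 3010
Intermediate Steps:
l(n) = 2 + n (l(n) = n + 2 = 2 + n)
u(r) = 2*r³ (u(r) = r²*(2*r) = 2*r³)
I(c, w) = -52 + c (I(c, w) = (2 + c)*1 + 2*(-3)³ = (2 + c) + 2*(-27) = (2 + c) - 54 = -52 + c)
3003 + I(59, 6 - 1*(-5)) = 3003 + (-52 + 59) = 3003 + 7 = 3010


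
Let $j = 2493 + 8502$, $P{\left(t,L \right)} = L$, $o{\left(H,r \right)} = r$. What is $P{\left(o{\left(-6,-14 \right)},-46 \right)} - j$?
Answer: $-11041$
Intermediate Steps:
$j = 10995$
$P{\left(o{\left(-6,-14 \right)},-46 \right)} - j = -46 - 10995 = -11041$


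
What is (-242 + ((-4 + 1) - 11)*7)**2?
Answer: 115600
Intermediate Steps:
(-242 + ((-4 + 1) - 11)*7)**2 = (-242 + (-3 - 11)*7)**2 = (-242 - 14*7)**2 = (-242 - 98)**2 = (-340)**2 = 115600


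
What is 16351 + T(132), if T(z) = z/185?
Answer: 3025067/185 ≈ 16352.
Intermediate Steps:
T(z) = z/185 (T(z) = z*(1/185) = z/185)
16351 + T(132) = 16351 + (1/185)*132 = 16351 + 132/185 = 3025067/185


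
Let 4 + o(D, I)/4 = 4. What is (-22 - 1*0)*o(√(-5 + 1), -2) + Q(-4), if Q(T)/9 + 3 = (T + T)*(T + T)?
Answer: 549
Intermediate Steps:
Q(T) = -27 + 36*T² (Q(T) = -27 + 9*((T + T)*(T + T)) = -27 + 9*((2*T)*(2*T)) = -27 + 9*(4*T²) = -27 + 36*T²)
o(D, I) = 0 (o(D, I) = -16 + 4*4 = -16 + 16 = 0)
(-22 - 1*0)*o(√(-5 + 1), -2) + Q(-4) = (-22 - 1*0)*0 + (-27 + 36*(-4)²) = (-22 + 0)*0 + (-27 + 36*16) = -22*0 + (-27 + 576) = 0 + 549 = 549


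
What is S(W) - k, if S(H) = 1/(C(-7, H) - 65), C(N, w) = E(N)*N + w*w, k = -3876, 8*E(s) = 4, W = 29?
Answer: 5988422/1545 ≈ 3876.0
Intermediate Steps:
E(s) = 1/2 (E(s) = (1/8)*4 = 1/2)
C(N, w) = w**2 + N/2 (C(N, w) = N/2 + w*w = N/2 + w**2 = w**2 + N/2)
S(H) = 1/(-137/2 + H**2) (S(H) = 1/((H**2 + (1/2)*(-7)) - 65) = 1/((H**2 - 7/2) - 65) = 1/((-7/2 + H**2) - 65) = 1/(-137/2 + H**2))
S(W) - k = 2/(-137 + 2*29**2) - 1*(-3876) = 2/(-137 + 2*841) + 3876 = 2/(-137 + 1682) + 3876 = 2/1545 + 3876 = 5988422/1545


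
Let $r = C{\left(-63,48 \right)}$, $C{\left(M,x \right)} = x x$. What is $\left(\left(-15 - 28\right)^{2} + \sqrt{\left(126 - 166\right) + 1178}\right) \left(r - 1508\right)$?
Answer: $1471804 + 796 \sqrt{1138} \approx 1.4987 \cdot 10^{6}$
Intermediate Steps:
$C{\left(M,x \right)} = x^{2}$
$r = 2304$ ($r = 48^{2} = 2304$)
$\left(\left(-15 - 28\right)^{2} + \sqrt{\left(126 - 166\right) + 1178}\right) \left(r - 1508\right) = \left(\left(-15 - 28\right)^{2} + \sqrt{\left(126 - 166\right) + 1178}\right) \left(2304 - 1508\right) = \left(\left(-43\right)^{2} + \sqrt{\left(126 - 166\right) + 1178}\right) 796 = \left(1849 + \sqrt{-40 + 1178}\right) 796 = \left(1849 + \sqrt{1138}\right) 796 = 1471804 + 796 \sqrt{1138}$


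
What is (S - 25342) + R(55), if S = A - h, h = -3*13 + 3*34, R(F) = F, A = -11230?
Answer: -36580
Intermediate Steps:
h = 63 (h = -39 + 102 = 63)
S = -11293 (S = -11230 - 1*63 = -11230 - 63 = -11293)
(S - 25342) + R(55) = (-11293 - 25342) + 55 = -36635 + 55 = -36580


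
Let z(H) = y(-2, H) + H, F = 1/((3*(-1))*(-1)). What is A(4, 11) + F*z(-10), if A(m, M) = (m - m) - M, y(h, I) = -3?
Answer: -46/3 ≈ -15.333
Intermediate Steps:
A(m, M) = -M (A(m, M) = 0 - M = -M)
F = 1/3 (F = 1/(-3*(-1)) = 1/3 ≈ 0.33333)
z(H) = -3 + H
A(4, 11) + F*z(-10) = -1*11 + (-3 - 10)/3 = -11 + (1/3)*(-13) = -11 - 13/3 = -46/3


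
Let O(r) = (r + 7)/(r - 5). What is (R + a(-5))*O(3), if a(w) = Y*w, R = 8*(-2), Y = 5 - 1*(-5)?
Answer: 330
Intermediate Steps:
O(r) = (7 + r)/(-5 + r)
Y = 10 (Y = 5 + 5 = 10)
R = -16
a(w) = 10*w
(R + a(-5))*O(3) = (-16 + 10*(-5))*((7 + 3)/(-5 + 3)) = (-16 - 50)*(10/(-2)) = -(-33)*10 = -66*(-5) = 330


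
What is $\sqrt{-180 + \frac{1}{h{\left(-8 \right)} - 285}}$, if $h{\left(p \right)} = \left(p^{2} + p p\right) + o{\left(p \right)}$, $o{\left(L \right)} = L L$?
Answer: $\frac{i \sqrt{1556913}}{93} \approx 13.417 i$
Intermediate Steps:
$o{\left(L \right)} = L^{2}$
$h{\left(p \right)} = 3 p^{2}$ ($h{\left(p \right)} = \left(p^{2} + p p\right) + p^{2} = \left(p^{2} + p^{2}\right) + p^{2} = 2 p^{2} + p^{2} = 3 p^{2}$)
$\sqrt{-180 + \frac{1}{h{\left(-8 \right)} - 285}} = \sqrt{-180 + \frac{1}{3 \left(-8\right)^{2} - 285}} = \sqrt{-180 + \frac{1}{3 \cdot 64 - 285}} = \sqrt{-180 + \frac{1}{192 - 285}} = \sqrt{-180 + \frac{1}{-93}} = \sqrt{-180 - \frac{1}{93}} = \sqrt{- \frac{16741}{93}} = \frac{i \sqrt{1556913}}{93}$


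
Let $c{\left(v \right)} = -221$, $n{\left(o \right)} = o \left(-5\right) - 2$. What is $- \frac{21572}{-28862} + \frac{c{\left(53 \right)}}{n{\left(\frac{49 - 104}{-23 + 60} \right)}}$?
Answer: $- \frac{115834301}{2900631} \approx -39.934$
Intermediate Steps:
$n{\left(o \right)} = -2 - 5 o$ ($n{\left(o \right)} = - 5 o - 2 = -2 - 5 o$)
$- \frac{21572}{-28862} + \frac{c{\left(53 \right)}}{n{\left(\frac{49 - 104}{-23 + 60} \right)}} = - \frac{21572}{-28862} - \frac{221}{-2 - 5 \frac{49 - 104}{-23 + 60}} = \left(-21572\right) \left(- \frac{1}{28862}\right) - \frac{221}{-2 - 5 \left(- \frac{55}{37}\right)} = \frac{10786}{14431} - \frac{221}{-2 - 5 \left(\left(-55\right) \frac{1}{37}\right)} = \frac{10786}{14431} - \frac{221}{-2 - - \frac{275}{37}} = \frac{10786}{14431} - \frac{221}{-2 + \frac{275}{37}} = \frac{10786}{14431} - \frac{221}{\frac{201}{37}} = \frac{10786}{14431} - \frac{8177}{201} = - \frac{115834301}{2900631}$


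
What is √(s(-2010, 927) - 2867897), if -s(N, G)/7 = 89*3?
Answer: I*√2869766 ≈ 1694.0*I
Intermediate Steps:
s(N, G) = -1869 (s(N, G) = -623*3 = -7*267 = -1869)
√(s(-2010, 927) - 2867897) = √(-1869 - 2867897) = √(-2869766) = I*√2869766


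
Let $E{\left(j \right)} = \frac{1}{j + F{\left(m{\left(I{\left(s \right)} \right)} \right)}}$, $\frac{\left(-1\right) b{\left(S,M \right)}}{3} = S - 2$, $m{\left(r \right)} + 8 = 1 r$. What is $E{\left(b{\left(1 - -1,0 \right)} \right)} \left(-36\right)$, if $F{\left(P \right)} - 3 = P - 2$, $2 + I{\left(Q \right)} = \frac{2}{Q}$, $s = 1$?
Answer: $\frac{36}{7} \approx 5.1429$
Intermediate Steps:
$I{\left(Q \right)} = -2 + \frac{2}{Q}$
$m{\left(r \right)} = -8 + r$ ($m{\left(r \right)} = -8 + 1 r = -8 + r$)
$b{\left(S,M \right)} = 6 - 3 S$ ($b{\left(S,M \right)} = - 3 \left(S - 2\right) = - 3 \left(-2 + S\right) = 6 - 3 S$)
$F{\left(P \right)} = 1 + P$ ($F{\left(P \right)} = 3 + \left(P - 2\right) = 3 + \left(-2 + P\right) = 1 + P$)
$E{\left(j \right)} = \frac{1}{-7 + j}$ ($E{\left(j \right)} = \frac{1}{j + \left(1 - \left(10 - 2\right)\right)} = \frac{1}{j + \left(1 + \left(-8 + \left(-2 + 2 \cdot 1\right)\right)\right)} = \frac{1}{j + \left(1 + \left(-8 + \left(-2 + 2\right)\right)\right)} = \frac{1}{j + \left(1 + \left(-8 + 0\right)\right)} = \frac{1}{j + \left(1 - 8\right)} = \frac{1}{j - 7} = \frac{1}{-7 + j}$)
$E{\left(b{\left(1 - -1,0 \right)} \right)} \left(-36\right) = \frac{1}{-7 + \left(6 - 3 \left(1 - -1\right)\right)} \left(-36\right) = \frac{1}{-7 + \left(6 - 3 \left(1 + 1\right)\right)} \left(-36\right) = \frac{1}{-7 + \left(6 - 6\right)} \left(-36\right) = \frac{1}{-7 + 0} \left(-36\right) = \frac{1}{-7} \left(-36\right) = \left(- \frac{1}{7}\right) \left(-36\right) = \frac{36}{7}$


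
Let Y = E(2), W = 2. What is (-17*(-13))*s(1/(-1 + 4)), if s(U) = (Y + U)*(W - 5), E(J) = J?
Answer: -1547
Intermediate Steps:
Y = 2
s(U) = -6 - 3*U (s(U) = (2 + U)*(2 - 5) = (2 + U)*(-3) = -6 - 3*U)
(-17*(-13))*s(1/(-1 + 4)) = (-17*(-13))*(-6 - 3/(-1 + 4)) = 221*(-6 - 3/3) = 221*(-6 - 3*⅓) = 221*(-6 - 1) = 221*(-7) = -1547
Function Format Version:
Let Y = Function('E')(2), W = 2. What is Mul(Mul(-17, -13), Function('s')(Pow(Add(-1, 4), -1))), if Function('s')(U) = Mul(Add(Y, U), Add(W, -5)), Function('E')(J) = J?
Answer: -1547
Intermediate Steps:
Y = 2
Function('s')(U) = Add(-6, Mul(-3, U)) (Function('s')(U) = Mul(Add(2, U), Add(2, -5)) = Mul(Add(2, U), -3) = Add(-6, Mul(-3, U)))
Mul(Mul(-17, -13), Function('s')(Pow(Add(-1, 4), -1))) = Mul(Mul(-17, -13), Add(-6, Mul(-3, Pow(Add(-1, 4), -1)))) = Mul(221, Add(-6, Mul(-3, Pow(3, -1)))) = Mul(221, Add(-6, Mul(-3, Rational(1, 3)))) = Mul(221, Add(-6, -1)) = Mul(221, -7) = -1547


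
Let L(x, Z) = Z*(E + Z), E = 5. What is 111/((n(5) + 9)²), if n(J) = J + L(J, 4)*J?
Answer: 111/37636 ≈ 0.0029493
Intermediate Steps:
L(x, Z) = Z*(5 + Z)
n(J) = 37*J (n(J) = J + (4*(5 + 4))*J = J + (4*9)*J = J + 36*J = 37*J)
111/((n(5) + 9)²) = 111/((37*5 + 9)²) = 111/((185 + 9)²) = 111/(194²) = 111/37636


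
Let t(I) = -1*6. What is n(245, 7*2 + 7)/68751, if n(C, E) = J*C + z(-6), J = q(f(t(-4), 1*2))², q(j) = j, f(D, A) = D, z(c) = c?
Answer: 2938/22917 ≈ 0.12820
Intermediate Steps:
t(I) = -6
J = 36 (J = (-6)² = 36)
n(C, E) = -6 + 36*C (n(C, E) = 36*C - 6 = -6 + 36*C)
n(245, 7*2 + 7)/68751 = (-6 + 36*245)/68751 = (-6 + 8820)*(1/68751) = 8814*(1/68751) = 2938/22917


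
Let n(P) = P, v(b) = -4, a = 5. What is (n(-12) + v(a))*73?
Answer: -1168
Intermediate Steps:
(n(-12) + v(a))*73 = (-12 - 4)*73 = -16*73 = -1168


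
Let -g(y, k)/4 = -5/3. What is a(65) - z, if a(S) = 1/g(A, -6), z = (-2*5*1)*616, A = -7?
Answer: 123203/20 ≈ 6160.1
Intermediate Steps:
z = -6160 (z = -10*1*616 = -10*616 = -6160)
g(y, k) = 20/3 (g(y, k) = -(-20)/3 = -4*(-5/3) = 20/3)
a(S) = 3/20 (a(S) = 1/(20/3) = 3/20)
a(65) - z = 3/20 - 1*(-6160) = 3/20 + 6160 = 123203/20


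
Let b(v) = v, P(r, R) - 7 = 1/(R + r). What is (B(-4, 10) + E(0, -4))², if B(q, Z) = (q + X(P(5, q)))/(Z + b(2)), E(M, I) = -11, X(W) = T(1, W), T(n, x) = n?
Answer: 2025/16 ≈ 126.56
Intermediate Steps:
P(r, R) = 7 + 1/(R + r)
X(W) = 1
B(q, Z) = (1 + q)/(2 + Z) (B(q, Z) = (q + 1)/(Z + 2) = (1 + q)/(2 + Z))
(B(-4, 10) + E(0, -4))² = ((1 - 4)/(2 + 10) - 11)² = (-3/12 - 11)² = ((1/12)*(-3) - 11)² = (-¼ - 11)² = (-45/4)² = 2025/16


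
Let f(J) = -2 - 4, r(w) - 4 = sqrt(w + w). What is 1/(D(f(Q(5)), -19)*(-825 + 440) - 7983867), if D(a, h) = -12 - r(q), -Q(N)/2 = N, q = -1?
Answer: -7977707/63643809274299 - 385*I*sqrt(2)/63643809274299 ≈ -1.2535e-7 - 8.555e-12*I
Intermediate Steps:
r(w) = 4 + sqrt(2)*sqrt(w) (r(w) = 4 + sqrt(w + w) = 4 + sqrt(2*w) = 4 + sqrt(2)*sqrt(w))
Q(N) = -2*N
f(J) = -6
D(a, h) = -16 - I*sqrt(2) (D(a, h) = -12 - (4 + sqrt(2)*sqrt(-1)) = -12 - (4 + sqrt(2)*I) = -12 - (4 + I*sqrt(2)) = -12 + (-4 - I*sqrt(2)) = -16 - I*sqrt(2))
1/(D(f(Q(5)), -19)*(-825 + 440) - 7983867) = 1/((-16 - I*sqrt(2))*(-825 + 440) - 7983867) = 1/((-16 - I*sqrt(2))*(-385) - 7983867) = 1/((6160 + 385*I*sqrt(2)) - 7983867) = 1/(-7977707 + 385*I*sqrt(2))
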